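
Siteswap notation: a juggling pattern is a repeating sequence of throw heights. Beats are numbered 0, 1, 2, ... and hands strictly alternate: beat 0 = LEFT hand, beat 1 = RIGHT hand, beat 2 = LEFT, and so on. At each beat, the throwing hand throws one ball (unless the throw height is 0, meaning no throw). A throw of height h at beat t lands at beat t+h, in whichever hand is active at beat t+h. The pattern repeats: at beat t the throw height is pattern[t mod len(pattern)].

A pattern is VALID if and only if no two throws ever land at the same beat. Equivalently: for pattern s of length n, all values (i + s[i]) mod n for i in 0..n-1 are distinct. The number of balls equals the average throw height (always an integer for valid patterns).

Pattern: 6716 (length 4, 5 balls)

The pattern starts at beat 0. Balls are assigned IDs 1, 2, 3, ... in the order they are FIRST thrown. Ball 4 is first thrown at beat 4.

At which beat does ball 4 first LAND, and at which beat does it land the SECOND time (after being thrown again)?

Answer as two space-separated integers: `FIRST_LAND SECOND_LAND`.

Answer: 10 11

Derivation:
Beat 0 (L): throw ball1 h=6 -> lands@6:L; in-air after throw: [b1@6:L]
Beat 1 (R): throw ball2 h=7 -> lands@8:L; in-air after throw: [b1@6:L b2@8:L]
Beat 2 (L): throw ball3 h=1 -> lands@3:R; in-air after throw: [b3@3:R b1@6:L b2@8:L]
Beat 3 (R): throw ball3 h=6 -> lands@9:R; in-air after throw: [b1@6:L b2@8:L b3@9:R]
Beat 4 (L): throw ball4 h=6 -> lands@10:L; in-air after throw: [b1@6:L b2@8:L b3@9:R b4@10:L]
Beat 5 (R): throw ball5 h=7 -> lands@12:L; in-air after throw: [b1@6:L b2@8:L b3@9:R b4@10:L b5@12:L]
Beat 6 (L): throw ball1 h=1 -> lands@7:R; in-air after throw: [b1@7:R b2@8:L b3@9:R b4@10:L b5@12:L]
Beat 7 (R): throw ball1 h=6 -> lands@13:R; in-air after throw: [b2@8:L b3@9:R b4@10:L b5@12:L b1@13:R]
Beat 8 (L): throw ball2 h=6 -> lands@14:L; in-air after throw: [b3@9:R b4@10:L b5@12:L b1@13:R b2@14:L]
Beat 9 (R): throw ball3 h=7 -> lands@16:L; in-air after throw: [b4@10:L b5@12:L b1@13:R b2@14:L b3@16:L]
Beat 10 (L): throw ball4 h=1 -> lands@11:R; in-air after throw: [b4@11:R b5@12:L b1@13:R b2@14:L b3@16:L]
Beat 11 (R): throw ball4 h=6 -> lands@17:R; in-air after throw: [b5@12:L b1@13:R b2@14:L b3@16:L b4@17:R]
Ball 4: thrown@4 h=6 -> first land @10; rethrown@10 h=1 -> second land @11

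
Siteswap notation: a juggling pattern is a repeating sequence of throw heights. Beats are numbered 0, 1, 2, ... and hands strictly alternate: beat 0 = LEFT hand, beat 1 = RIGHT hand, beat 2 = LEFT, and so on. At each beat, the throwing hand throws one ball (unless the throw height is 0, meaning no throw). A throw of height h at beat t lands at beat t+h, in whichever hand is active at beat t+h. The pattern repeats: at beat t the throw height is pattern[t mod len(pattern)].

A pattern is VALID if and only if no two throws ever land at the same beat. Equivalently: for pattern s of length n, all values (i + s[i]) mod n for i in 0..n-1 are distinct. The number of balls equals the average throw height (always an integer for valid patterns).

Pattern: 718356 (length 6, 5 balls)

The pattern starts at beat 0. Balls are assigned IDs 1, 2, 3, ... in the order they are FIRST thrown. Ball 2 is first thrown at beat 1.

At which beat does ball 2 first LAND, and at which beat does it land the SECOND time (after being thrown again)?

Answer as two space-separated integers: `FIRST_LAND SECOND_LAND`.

Answer: 2 10

Derivation:
Beat 0 (L): throw ball1 h=7 -> lands@7:R; in-air after throw: [b1@7:R]
Beat 1 (R): throw ball2 h=1 -> lands@2:L; in-air after throw: [b2@2:L b1@7:R]
Beat 2 (L): throw ball2 h=8 -> lands@10:L; in-air after throw: [b1@7:R b2@10:L]
Beat 3 (R): throw ball3 h=3 -> lands@6:L; in-air after throw: [b3@6:L b1@7:R b2@10:L]
Beat 4 (L): throw ball4 h=5 -> lands@9:R; in-air after throw: [b3@6:L b1@7:R b4@9:R b2@10:L]
Beat 5 (R): throw ball5 h=6 -> lands@11:R; in-air after throw: [b3@6:L b1@7:R b4@9:R b2@10:L b5@11:R]
Beat 6 (L): throw ball3 h=7 -> lands@13:R; in-air after throw: [b1@7:R b4@9:R b2@10:L b5@11:R b3@13:R]
Beat 7 (R): throw ball1 h=1 -> lands@8:L; in-air after throw: [b1@8:L b4@9:R b2@10:L b5@11:R b3@13:R]
Beat 8 (L): throw ball1 h=8 -> lands@16:L; in-air after throw: [b4@9:R b2@10:L b5@11:R b3@13:R b1@16:L]
Beat 9 (R): throw ball4 h=3 -> lands@12:L; in-air after throw: [b2@10:L b5@11:R b4@12:L b3@13:R b1@16:L]
Beat 10 (L): throw ball2 h=5 -> lands@15:R; in-air after throw: [b5@11:R b4@12:L b3@13:R b2@15:R b1@16:L]
Ball 2: thrown@1 h=1 -> first land @2; rethrown@2 h=8 -> second land @10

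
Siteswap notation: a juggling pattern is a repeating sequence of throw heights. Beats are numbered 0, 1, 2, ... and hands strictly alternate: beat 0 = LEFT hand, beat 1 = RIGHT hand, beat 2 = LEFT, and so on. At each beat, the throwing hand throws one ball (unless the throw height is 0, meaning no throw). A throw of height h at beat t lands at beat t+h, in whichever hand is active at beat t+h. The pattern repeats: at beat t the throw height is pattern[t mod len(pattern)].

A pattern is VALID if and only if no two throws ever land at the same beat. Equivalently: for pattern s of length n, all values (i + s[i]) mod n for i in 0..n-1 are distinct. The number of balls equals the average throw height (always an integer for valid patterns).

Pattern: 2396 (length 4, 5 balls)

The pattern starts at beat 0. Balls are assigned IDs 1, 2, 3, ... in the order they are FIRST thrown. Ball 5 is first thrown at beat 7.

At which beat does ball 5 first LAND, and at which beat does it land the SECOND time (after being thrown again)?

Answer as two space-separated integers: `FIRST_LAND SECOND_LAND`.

Beat 0 (L): throw ball1 h=2 -> lands@2:L; in-air after throw: [b1@2:L]
Beat 1 (R): throw ball2 h=3 -> lands@4:L; in-air after throw: [b1@2:L b2@4:L]
Beat 2 (L): throw ball1 h=9 -> lands@11:R; in-air after throw: [b2@4:L b1@11:R]
Beat 3 (R): throw ball3 h=6 -> lands@9:R; in-air after throw: [b2@4:L b3@9:R b1@11:R]
Beat 4 (L): throw ball2 h=2 -> lands@6:L; in-air after throw: [b2@6:L b3@9:R b1@11:R]
Beat 5 (R): throw ball4 h=3 -> lands@8:L; in-air after throw: [b2@6:L b4@8:L b3@9:R b1@11:R]
Beat 6 (L): throw ball2 h=9 -> lands@15:R; in-air after throw: [b4@8:L b3@9:R b1@11:R b2@15:R]
Beat 7 (R): throw ball5 h=6 -> lands@13:R; in-air after throw: [b4@8:L b3@9:R b1@11:R b5@13:R b2@15:R]
Beat 8 (L): throw ball4 h=2 -> lands@10:L; in-air after throw: [b3@9:R b4@10:L b1@11:R b5@13:R b2@15:R]
Beat 9 (R): throw ball3 h=3 -> lands@12:L; in-air after throw: [b4@10:L b1@11:R b3@12:L b5@13:R b2@15:R]
Beat 10 (L): throw ball4 h=9 -> lands@19:R; in-air after throw: [b1@11:R b3@12:L b5@13:R b2@15:R b4@19:R]
Beat 11 (R): throw ball1 h=6 -> lands@17:R; in-air after throw: [b3@12:L b5@13:R b2@15:R b1@17:R b4@19:R]
Beat 12 (L): throw ball3 h=2 -> lands@14:L; in-air after throw: [b5@13:R b3@14:L b2@15:R b1@17:R b4@19:R]
Beat 13 (R): throw ball5 h=3 -> lands@16:L; in-air after throw: [b3@14:L b2@15:R b5@16:L b1@17:R b4@19:R]
Beat 14 (L): throw ball3 h=9 -> lands@23:R; in-air after throw: [b2@15:R b5@16:L b1@17:R b4@19:R b3@23:R]
Beat 15 (R): throw ball2 h=6 -> lands@21:R; in-air after throw: [b5@16:L b1@17:R b4@19:R b2@21:R b3@23:R]
Beat 16 (L): throw ball5 h=2 -> lands@18:L; in-air after throw: [b1@17:R b5@18:L b4@19:R b2@21:R b3@23:R]
Ball 5: thrown@7 h=6 -> first land @13; rethrown@13 h=3 -> second land @16

Answer: 13 16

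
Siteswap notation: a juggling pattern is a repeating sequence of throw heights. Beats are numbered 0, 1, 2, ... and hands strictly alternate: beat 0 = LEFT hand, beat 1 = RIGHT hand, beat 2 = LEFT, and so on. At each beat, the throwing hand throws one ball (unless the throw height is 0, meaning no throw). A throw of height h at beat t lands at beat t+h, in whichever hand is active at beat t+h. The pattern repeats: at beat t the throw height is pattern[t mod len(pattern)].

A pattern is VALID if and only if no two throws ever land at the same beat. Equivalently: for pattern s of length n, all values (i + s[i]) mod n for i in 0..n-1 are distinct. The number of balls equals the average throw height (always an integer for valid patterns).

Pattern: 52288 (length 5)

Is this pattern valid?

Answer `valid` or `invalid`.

Answer: valid

Derivation:
i=0: (i + s[i]) mod n = (0 + 5) mod 5 = 0
i=1: (i + s[i]) mod n = (1 + 2) mod 5 = 3
i=2: (i + s[i]) mod n = (2 + 2) mod 5 = 4
i=3: (i + s[i]) mod n = (3 + 8) mod 5 = 1
i=4: (i + s[i]) mod n = (4 + 8) mod 5 = 2
Residues: [0, 3, 4, 1, 2], distinct: True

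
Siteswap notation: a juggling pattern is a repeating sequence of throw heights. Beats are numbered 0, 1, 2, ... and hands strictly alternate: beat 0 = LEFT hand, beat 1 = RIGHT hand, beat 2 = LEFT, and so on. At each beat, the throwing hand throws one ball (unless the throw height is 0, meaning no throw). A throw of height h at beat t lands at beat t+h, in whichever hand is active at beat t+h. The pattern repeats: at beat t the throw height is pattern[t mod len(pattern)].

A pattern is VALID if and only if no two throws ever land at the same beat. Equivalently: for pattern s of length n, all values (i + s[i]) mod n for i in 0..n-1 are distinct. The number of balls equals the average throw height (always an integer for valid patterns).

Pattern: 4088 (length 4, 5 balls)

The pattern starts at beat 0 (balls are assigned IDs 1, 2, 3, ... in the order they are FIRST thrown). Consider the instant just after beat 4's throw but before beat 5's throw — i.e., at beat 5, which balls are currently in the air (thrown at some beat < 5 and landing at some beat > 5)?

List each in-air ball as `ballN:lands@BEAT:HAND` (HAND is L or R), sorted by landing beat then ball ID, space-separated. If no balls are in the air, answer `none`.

Answer: ball1:lands@8:L ball2:lands@10:L ball3:lands@11:R

Derivation:
Beat 0 (L): throw ball1 h=4 -> lands@4:L; in-air after throw: [b1@4:L]
Beat 2 (L): throw ball2 h=8 -> lands@10:L; in-air after throw: [b1@4:L b2@10:L]
Beat 3 (R): throw ball3 h=8 -> lands@11:R; in-air after throw: [b1@4:L b2@10:L b3@11:R]
Beat 4 (L): throw ball1 h=4 -> lands@8:L; in-air after throw: [b1@8:L b2@10:L b3@11:R]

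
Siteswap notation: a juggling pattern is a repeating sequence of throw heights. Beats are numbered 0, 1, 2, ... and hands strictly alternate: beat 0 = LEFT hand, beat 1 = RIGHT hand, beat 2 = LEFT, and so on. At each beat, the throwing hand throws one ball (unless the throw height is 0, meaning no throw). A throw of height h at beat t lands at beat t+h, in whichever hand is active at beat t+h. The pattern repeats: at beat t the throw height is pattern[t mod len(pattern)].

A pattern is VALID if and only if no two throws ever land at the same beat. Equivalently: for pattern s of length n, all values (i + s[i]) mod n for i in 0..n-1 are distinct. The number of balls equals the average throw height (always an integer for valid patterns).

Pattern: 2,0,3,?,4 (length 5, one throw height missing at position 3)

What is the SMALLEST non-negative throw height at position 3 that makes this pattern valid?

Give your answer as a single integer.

i=0: (0 + 2) mod 5 = 2
i=1: (1 + 0) mod 5 = 1
i=2: (2 + 3) mod 5 = 0
i=3: s[i]=? (unknown)
i=4: (4 + 4) mod 5 = 3
Known residues: [0, 1, 2, 3]; need a permutation of 0..4, so missing residue r = 4
Need (3 + s) mod 5 = 4; smallest s = (4 - 3) mod 5 = 1

Answer: 1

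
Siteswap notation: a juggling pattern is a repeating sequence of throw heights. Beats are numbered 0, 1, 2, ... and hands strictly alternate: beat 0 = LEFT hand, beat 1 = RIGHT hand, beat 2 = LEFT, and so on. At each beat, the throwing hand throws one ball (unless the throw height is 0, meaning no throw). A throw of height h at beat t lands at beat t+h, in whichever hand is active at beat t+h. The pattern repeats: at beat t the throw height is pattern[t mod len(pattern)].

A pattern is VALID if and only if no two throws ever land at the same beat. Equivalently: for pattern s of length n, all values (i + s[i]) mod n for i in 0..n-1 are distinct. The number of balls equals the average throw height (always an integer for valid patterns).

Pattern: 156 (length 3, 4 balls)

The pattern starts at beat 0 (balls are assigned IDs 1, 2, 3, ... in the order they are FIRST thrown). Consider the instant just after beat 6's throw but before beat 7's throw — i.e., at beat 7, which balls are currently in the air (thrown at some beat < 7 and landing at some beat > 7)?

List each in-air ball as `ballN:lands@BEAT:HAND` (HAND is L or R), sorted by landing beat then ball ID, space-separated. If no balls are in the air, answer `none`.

Answer: ball2:lands@8:L ball3:lands@9:R ball4:lands@11:R

Derivation:
Beat 0 (L): throw ball1 h=1 -> lands@1:R; in-air after throw: [b1@1:R]
Beat 1 (R): throw ball1 h=5 -> lands@6:L; in-air after throw: [b1@6:L]
Beat 2 (L): throw ball2 h=6 -> lands@8:L; in-air after throw: [b1@6:L b2@8:L]
Beat 3 (R): throw ball3 h=1 -> lands@4:L; in-air after throw: [b3@4:L b1@6:L b2@8:L]
Beat 4 (L): throw ball3 h=5 -> lands@9:R; in-air after throw: [b1@6:L b2@8:L b3@9:R]
Beat 5 (R): throw ball4 h=6 -> lands@11:R; in-air after throw: [b1@6:L b2@8:L b3@9:R b4@11:R]
Beat 6 (L): throw ball1 h=1 -> lands@7:R; in-air after throw: [b1@7:R b2@8:L b3@9:R b4@11:R]
Beat 7 (R): throw ball1 h=5 -> lands@12:L; in-air after throw: [b2@8:L b3@9:R b4@11:R b1@12:L]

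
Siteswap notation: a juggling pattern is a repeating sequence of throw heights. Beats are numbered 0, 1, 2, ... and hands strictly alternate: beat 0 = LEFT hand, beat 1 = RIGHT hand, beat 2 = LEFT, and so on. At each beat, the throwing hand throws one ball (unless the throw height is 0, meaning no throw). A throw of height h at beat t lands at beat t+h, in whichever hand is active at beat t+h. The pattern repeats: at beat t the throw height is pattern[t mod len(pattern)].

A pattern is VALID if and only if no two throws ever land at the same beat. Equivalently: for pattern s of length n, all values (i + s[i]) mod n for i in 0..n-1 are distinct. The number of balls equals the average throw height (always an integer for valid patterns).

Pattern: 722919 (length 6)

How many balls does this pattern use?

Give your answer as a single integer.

Pattern = [7, 2, 2, 9, 1, 9], length n = 6
  position 0: throw height = 7, running sum = 7
  position 1: throw height = 2, running sum = 9
  position 2: throw height = 2, running sum = 11
  position 3: throw height = 9, running sum = 20
  position 4: throw height = 1, running sum = 21
  position 5: throw height = 9, running sum = 30
Total sum = 30; balls = sum / n = 30 / 6 = 5

Answer: 5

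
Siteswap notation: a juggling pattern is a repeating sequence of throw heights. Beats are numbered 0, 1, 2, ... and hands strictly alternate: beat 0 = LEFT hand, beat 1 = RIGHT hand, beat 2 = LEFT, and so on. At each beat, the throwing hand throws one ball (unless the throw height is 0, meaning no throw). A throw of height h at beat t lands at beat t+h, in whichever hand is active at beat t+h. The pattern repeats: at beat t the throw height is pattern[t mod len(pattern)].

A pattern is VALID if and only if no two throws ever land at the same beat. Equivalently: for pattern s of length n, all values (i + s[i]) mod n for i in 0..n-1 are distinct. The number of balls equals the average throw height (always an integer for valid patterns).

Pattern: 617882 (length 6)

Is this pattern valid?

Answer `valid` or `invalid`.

i=0: (i + s[i]) mod n = (0 + 6) mod 6 = 0
i=1: (i + s[i]) mod n = (1 + 1) mod 6 = 2
i=2: (i + s[i]) mod n = (2 + 7) mod 6 = 3
i=3: (i + s[i]) mod n = (3 + 8) mod 6 = 5
i=4: (i + s[i]) mod n = (4 + 8) mod 6 = 0
i=5: (i + s[i]) mod n = (5 + 2) mod 6 = 1
Residues: [0, 2, 3, 5, 0, 1], distinct: False

Answer: invalid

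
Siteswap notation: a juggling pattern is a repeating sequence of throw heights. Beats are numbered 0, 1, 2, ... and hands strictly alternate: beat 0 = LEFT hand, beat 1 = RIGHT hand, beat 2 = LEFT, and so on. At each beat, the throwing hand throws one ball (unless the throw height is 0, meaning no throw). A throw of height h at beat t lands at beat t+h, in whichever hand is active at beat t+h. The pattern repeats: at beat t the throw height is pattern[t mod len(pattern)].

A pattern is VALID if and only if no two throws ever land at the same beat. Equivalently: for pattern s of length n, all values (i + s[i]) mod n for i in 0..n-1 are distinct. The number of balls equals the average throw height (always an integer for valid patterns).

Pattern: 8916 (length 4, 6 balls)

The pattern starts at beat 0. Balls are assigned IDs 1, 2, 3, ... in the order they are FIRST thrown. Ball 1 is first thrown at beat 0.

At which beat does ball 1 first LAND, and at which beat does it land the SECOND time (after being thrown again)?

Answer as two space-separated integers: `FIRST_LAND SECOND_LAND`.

Beat 0 (L): throw ball1 h=8 -> lands@8:L; in-air after throw: [b1@8:L]
Beat 1 (R): throw ball2 h=9 -> lands@10:L; in-air after throw: [b1@8:L b2@10:L]
Beat 2 (L): throw ball3 h=1 -> lands@3:R; in-air after throw: [b3@3:R b1@8:L b2@10:L]
Beat 3 (R): throw ball3 h=6 -> lands@9:R; in-air after throw: [b1@8:L b3@9:R b2@10:L]
Beat 4 (L): throw ball4 h=8 -> lands@12:L; in-air after throw: [b1@8:L b3@9:R b2@10:L b4@12:L]
Beat 5 (R): throw ball5 h=9 -> lands@14:L; in-air after throw: [b1@8:L b3@9:R b2@10:L b4@12:L b5@14:L]
Beat 6 (L): throw ball6 h=1 -> lands@7:R; in-air after throw: [b6@7:R b1@8:L b3@9:R b2@10:L b4@12:L b5@14:L]
Beat 7 (R): throw ball6 h=6 -> lands@13:R; in-air after throw: [b1@8:L b3@9:R b2@10:L b4@12:L b6@13:R b5@14:L]
Beat 8 (L): throw ball1 h=8 -> lands@16:L; in-air after throw: [b3@9:R b2@10:L b4@12:L b6@13:R b5@14:L b1@16:L]
Beat 9 (R): throw ball3 h=9 -> lands@18:L; in-air after throw: [b2@10:L b4@12:L b6@13:R b5@14:L b1@16:L b3@18:L]
Beat 10 (L): throw ball2 h=1 -> lands@11:R; in-air after throw: [b2@11:R b4@12:L b6@13:R b5@14:L b1@16:L b3@18:L]
Beat 11 (R): throw ball2 h=6 -> lands@17:R; in-air after throw: [b4@12:L b6@13:R b5@14:L b1@16:L b2@17:R b3@18:L]
Ball 1: thrown@0 h=8 -> first land @8; rethrown@8 h=8 -> second land @16

Answer: 8 16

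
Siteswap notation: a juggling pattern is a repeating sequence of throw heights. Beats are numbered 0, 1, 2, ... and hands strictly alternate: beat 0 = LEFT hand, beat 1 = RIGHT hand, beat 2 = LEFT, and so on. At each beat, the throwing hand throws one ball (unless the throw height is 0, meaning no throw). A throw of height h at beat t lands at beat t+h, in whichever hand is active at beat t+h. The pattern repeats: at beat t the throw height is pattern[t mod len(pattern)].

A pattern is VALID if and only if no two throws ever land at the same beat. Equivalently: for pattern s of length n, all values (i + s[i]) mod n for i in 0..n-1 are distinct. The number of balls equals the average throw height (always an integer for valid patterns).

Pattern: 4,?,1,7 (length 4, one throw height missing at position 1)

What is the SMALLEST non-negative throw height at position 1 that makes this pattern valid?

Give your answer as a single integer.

Answer: 0

Derivation:
i=0: (0 + 4) mod 4 = 0
i=1: s[i]=? (unknown)
i=2: (2 + 1) mod 4 = 3
i=3: (3 + 7) mod 4 = 2
Known residues: [0, 2, 3]; need a permutation of 0..3, so missing residue r = 1
Need (1 + s) mod 4 = 1; smallest s = (1 - 1) mod 4 = 0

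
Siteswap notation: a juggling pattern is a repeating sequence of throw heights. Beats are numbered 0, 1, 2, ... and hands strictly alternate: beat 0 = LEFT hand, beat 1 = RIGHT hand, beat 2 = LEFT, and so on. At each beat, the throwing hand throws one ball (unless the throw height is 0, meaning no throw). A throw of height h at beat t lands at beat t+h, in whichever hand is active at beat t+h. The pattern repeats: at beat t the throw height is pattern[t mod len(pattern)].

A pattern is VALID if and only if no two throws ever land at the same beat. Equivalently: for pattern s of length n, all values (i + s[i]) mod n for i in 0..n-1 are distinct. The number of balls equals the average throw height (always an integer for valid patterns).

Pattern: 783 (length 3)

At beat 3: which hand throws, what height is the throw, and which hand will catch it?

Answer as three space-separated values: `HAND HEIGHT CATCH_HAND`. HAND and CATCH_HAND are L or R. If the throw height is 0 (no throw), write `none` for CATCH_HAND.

Answer: R 7 L

Derivation:
Beat 3: 3 mod 2 = 1, so hand = R
Throw height = pattern[3 mod 3] = pattern[0] = 7
Lands at beat 3+7=10, 10 mod 2 = 0, so catch hand = L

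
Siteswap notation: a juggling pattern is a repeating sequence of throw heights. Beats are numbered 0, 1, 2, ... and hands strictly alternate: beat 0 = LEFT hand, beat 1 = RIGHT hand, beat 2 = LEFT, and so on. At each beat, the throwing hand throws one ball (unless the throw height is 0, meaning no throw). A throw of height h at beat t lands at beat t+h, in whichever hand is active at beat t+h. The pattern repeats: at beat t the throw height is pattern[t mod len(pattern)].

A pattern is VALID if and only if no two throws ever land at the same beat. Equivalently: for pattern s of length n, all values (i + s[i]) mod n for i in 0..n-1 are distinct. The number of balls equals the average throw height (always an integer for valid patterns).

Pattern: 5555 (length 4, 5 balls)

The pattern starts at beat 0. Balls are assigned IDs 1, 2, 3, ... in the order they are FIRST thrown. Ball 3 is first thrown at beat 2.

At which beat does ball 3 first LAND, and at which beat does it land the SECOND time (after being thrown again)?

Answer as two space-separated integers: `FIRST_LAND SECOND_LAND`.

Beat 0 (L): throw ball1 h=5 -> lands@5:R; in-air after throw: [b1@5:R]
Beat 1 (R): throw ball2 h=5 -> lands@6:L; in-air after throw: [b1@5:R b2@6:L]
Beat 2 (L): throw ball3 h=5 -> lands@7:R; in-air after throw: [b1@5:R b2@6:L b3@7:R]
Beat 3 (R): throw ball4 h=5 -> lands@8:L; in-air after throw: [b1@5:R b2@6:L b3@7:R b4@8:L]
Beat 4 (L): throw ball5 h=5 -> lands@9:R; in-air after throw: [b1@5:R b2@6:L b3@7:R b4@8:L b5@9:R]
Beat 5 (R): throw ball1 h=5 -> lands@10:L; in-air after throw: [b2@6:L b3@7:R b4@8:L b5@9:R b1@10:L]
Beat 6 (L): throw ball2 h=5 -> lands@11:R; in-air after throw: [b3@7:R b4@8:L b5@9:R b1@10:L b2@11:R]
Beat 7 (R): throw ball3 h=5 -> lands@12:L; in-air after throw: [b4@8:L b5@9:R b1@10:L b2@11:R b3@12:L]
Beat 8 (L): throw ball4 h=5 -> lands@13:R; in-air after throw: [b5@9:R b1@10:L b2@11:R b3@12:L b4@13:R]
Beat 9 (R): throw ball5 h=5 -> lands@14:L; in-air after throw: [b1@10:L b2@11:R b3@12:L b4@13:R b5@14:L]
Beat 10 (L): throw ball1 h=5 -> lands@15:R; in-air after throw: [b2@11:R b3@12:L b4@13:R b5@14:L b1@15:R]
Beat 11 (R): throw ball2 h=5 -> lands@16:L; in-air after throw: [b3@12:L b4@13:R b5@14:L b1@15:R b2@16:L]
Beat 12 (L): throw ball3 h=5 -> lands@17:R; in-air after throw: [b4@13:R b5@14:L b1@15:R b2@16:L b3@17:R]
Ball 3: thrown@2 h=5 -> first land @7; rethrown@7 h=5 -> second land @12

Answer: 7 12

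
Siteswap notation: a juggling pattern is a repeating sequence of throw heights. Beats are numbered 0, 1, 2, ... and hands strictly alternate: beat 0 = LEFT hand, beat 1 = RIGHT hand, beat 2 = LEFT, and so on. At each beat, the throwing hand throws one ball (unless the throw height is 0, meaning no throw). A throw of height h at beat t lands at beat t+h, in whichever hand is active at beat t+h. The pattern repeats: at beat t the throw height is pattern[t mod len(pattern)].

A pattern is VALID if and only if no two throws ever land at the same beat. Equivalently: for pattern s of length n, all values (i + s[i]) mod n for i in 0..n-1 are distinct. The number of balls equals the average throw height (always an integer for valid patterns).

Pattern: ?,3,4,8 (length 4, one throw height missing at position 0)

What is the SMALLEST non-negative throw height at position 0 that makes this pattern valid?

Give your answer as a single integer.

Answer: 1

Derivation:
i=0: s[i]=? (unknown)
i=1: (1 + 3) mod 4 = 0
i=2: (2 + 4) mod 4 = 2
i=3: (3 + 8) mod 4 = 3
Known residues: [0, 2, 3]; need a permutation of 0..3, so missing residue r = 1
Need (0 + s) mod 4 = 1; smallest s = (1 - 0) mod 4 = 1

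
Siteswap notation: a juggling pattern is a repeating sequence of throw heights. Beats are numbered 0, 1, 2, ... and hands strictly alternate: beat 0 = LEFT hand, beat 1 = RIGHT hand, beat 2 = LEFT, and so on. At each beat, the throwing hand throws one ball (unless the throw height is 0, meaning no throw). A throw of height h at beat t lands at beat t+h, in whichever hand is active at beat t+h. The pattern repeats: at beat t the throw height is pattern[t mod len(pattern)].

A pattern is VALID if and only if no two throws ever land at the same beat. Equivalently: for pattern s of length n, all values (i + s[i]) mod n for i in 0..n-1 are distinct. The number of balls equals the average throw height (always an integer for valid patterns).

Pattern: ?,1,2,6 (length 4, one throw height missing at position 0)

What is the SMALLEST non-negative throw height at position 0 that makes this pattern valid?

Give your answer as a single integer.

Answer: 3

Derivation:
i=0: s[i]=? (unknown)
i=1: (1 + 1) mod 4 = 2
i=2: (2 + 2) mod 4 = 0
i=3: (3 + 6) mod 4 = 1
Known residues: [0, 1, 2]; need a permutation of 0..3, so missing residue r = 3
Need (0 + s) mod 4 = 3; smallest s = (3 - 0) mod 4 = 3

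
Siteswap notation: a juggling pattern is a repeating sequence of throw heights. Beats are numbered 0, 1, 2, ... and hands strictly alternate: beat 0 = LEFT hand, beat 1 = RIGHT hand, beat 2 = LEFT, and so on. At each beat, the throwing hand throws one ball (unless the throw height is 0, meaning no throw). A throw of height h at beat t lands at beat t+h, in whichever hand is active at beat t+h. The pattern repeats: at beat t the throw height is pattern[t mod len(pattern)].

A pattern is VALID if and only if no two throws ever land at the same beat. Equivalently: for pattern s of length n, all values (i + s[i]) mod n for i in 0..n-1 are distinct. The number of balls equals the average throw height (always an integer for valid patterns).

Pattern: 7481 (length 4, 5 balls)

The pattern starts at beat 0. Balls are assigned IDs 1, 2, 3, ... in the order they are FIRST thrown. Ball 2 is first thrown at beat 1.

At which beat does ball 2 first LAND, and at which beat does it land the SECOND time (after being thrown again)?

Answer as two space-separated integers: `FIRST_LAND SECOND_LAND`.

Answer: 5 9

Derivation:
Beat 0 (L): throw ball1 h=7 -> lands@7:R; in-air after throw: [b1@7:R]
Beat 1 (R): throw ball2 h=4 -> lands@5:R; in-air after throw: [b2@5:R b1@7:R]
Beat 2 (L): throw ball3 h=8 -> lands@10:L; in-air after throw: [b2@5:R b1@7:R b3@10:L]
Beat 3 (R): throw ball4 h=1 -> lands@4:L; in-air after throw: [b4@4:L b2@5:R b1@7:R b3@10:L]
Beat 4 (L): throw ball4 h=7 -> lands@11:R; in-air after throw: [b2@5:R b1@7:R b3@10:L b4@11:R]
Beat 5 (R): throw ball2 h=4 -> lands@9:R; in-air after throw: [b1@7:R b2@9:R b3@10:L b4@11:R]
Beat 6 (L): throw ball5 h=8 -> lands@14:L; in-air after throw: [b1@7:R b2@9:R b3@10:L b4@11:R b5@14:L]
Beat 7 (R): throw ball1 h=1 -> lands@8:L; in-air after throw: [b1@8:L b2@9:R b3@10:L b4@11:R b5@14:L]
Beat 8 (L): throw ball1 h=7 -> lands@15:R; in-air after throw: [b2@9:R b3@10:L b4@11:R b5@14:L b1@15:R]
Beat 9 (R): throw ball2 h=4 -> lands@13:R; in-air after throw: [b3@10:L b4@11:R b2@13:R b5@14:L b1@15:R]
Ball 2: thrown@1 h=4 -> first land @5; rethrown@5 h=4 -> second land @9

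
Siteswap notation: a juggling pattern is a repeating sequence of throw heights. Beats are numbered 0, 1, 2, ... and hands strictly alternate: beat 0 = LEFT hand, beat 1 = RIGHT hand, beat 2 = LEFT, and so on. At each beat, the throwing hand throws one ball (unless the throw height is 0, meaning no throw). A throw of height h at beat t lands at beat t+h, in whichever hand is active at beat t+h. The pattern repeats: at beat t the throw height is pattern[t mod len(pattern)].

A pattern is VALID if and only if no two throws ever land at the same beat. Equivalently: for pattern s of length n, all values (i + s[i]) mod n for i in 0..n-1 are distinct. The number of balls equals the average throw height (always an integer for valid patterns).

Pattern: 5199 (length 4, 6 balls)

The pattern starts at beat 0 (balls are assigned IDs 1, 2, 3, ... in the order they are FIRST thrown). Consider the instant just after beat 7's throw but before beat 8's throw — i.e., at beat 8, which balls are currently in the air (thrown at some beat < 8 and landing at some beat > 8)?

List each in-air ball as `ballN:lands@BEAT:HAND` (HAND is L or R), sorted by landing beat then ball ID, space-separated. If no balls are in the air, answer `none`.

Answer: ball4:lands@9:R ball2:lands@11:R ball3:lands@12:L ball1:lands@15:R ball5:lands@16:L

Derivation:
Beat 0 (L): throw ball1 h=5 -> lands@5:R; in-air after throw: [b1@5:R]
Beat 1 (R): throw ball2 h=1 -> lands@2:L; in-air after throw: [b2@2:L b1@5:R]
Beat 2 (L): throw ball2 h=9 -> lands@11:R; in-air after throw: [b1@5:R b2@11:R]
Beat 3 (R): throw ball3 h=9 -> lands@12:L; in-air after throw: [b1@5:R b2@11:R b3@12:L]
Beat 4 (L): throw ball4 h=5 -> lands@9:R; in-air after throw: [b1@5:R b4@9:R b2@11:R b3@12:L]
Beat 5 (R): throw ball1 h=1 -> lands@6:L; in-air after throw: [b1@6:L b4@9:R b2@11:R b3@12:L]
Beat 6 (L): throw ball1 h=9 -> lands@15:R; in-air after throw: [b4@9:R b2@11:R b3@12:L b1@15:R]
Beat 7 (R): throw ball5 h=9 -> lands@16:L; in-air after throw: [b4@9:R b2@11:R b3@12:L b1@15:R b5@16:L]
Beat 8 (L): throw ball6 h=5 -> lands@13:R; in-air after throw: [b4@9:R b2@11:R b3@12:L b6@13:R b1@15:R b5@16:L]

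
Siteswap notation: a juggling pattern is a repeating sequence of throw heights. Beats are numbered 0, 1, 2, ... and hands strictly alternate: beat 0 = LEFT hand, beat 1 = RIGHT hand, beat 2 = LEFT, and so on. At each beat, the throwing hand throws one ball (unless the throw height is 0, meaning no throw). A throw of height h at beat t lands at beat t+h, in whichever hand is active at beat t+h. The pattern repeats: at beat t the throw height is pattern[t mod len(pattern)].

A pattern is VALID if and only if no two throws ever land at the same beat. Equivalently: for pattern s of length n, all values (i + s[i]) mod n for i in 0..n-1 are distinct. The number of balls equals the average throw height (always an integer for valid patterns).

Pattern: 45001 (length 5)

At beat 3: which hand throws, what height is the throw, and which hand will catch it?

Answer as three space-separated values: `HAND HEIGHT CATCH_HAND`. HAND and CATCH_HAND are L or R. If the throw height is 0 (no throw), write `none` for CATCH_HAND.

Beat 3: 3 mod 2 = 1, so hand = R
Throw height = pattern[3 mod 5] = pattern[3] = 0

Answer: R 0 none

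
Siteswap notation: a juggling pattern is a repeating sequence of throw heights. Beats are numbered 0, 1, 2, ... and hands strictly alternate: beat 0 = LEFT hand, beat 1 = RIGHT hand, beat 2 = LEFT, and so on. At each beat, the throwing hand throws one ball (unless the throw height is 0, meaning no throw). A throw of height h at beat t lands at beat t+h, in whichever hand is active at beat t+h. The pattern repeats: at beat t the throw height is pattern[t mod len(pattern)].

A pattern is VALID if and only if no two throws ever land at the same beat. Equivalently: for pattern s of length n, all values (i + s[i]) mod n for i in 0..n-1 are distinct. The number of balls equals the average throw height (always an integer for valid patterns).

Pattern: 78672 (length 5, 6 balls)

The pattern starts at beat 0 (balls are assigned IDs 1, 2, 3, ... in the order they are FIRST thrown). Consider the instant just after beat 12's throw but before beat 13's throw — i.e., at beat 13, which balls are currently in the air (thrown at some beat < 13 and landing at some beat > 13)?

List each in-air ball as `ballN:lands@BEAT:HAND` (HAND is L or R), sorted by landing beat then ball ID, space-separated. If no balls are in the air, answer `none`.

Answer: ball5:lands@14:L ball3:lands@15:R ball4:lands@17:R ball6:lands@18:L ball2:lands@19:R

Derivation:
Beat 0 (L): throw ball1 h=7 -> lands@7:R; in-air after throw: [b1@7:R]
Beat 1 (R): throw ball2 h=8 -> lands@9:R; in-air after throw: [b1@7:R b2@9:R]
Beat 2 (L): throw ball3 h=6 -> lands@8:L; in-air after throw: [b1@7:R b3@8:L b2@9:R]
Beat 3 (R): throw ball4 h=7 -> lands@10:L; in-air after throw: [b1@7:R b3@8:L b2@9:R b4@10:L]
Beat 4 (L): throw ball5 h=2 -> lands@6:L; in-air after throw: [b5@6:L b1@7:R b3@8:L b2@9:R b4@10:L]
Beat 5 (R): throw ball6 h=7 -> lands@12:L; in-air after throw: [b5@6:L b1@7:R b3@8:L b2@9:R b4@10:L b6@12:L]
Beat 6 (L): throw ball5 h=8 -> lands@14:L; in-air after throw: [b1@7:R b3@8:L b2@9:R b4@10:L b6@12:L b5@14:L]
Beat 7 (R): throw ball1 h=6 -> lands@13:R; in-air after throw: [b3@8:L b2@9:R b4@10:L b6@12:L b1@13:R b5@14:L]
Beat 8 (L): throw ball3 h=7 -> lands@15:R; in-air after throw: [b2@9:R b4@10:L b6@12:L b1@13:R b5@14:L b3@15:R]
Beat 9 (R): throw ball2 h=2 -> lands@11:R; in-air after throw: [b4@10:L b2@11:R b6@12:L b1@13:R b5@14:L b3@15:R]
Beat 10 (L): throw ball4 h=7 -> lands@17:R; in-air after throw: [b2@11:R b6@12:L b1@13:R b5@14:L b3@15:R b4@17:R]
Beat 11 (R): throw ball2 h=8 -> lands@19:R; in-air after throw: [b6@12:L b1@13:R b5@14:L b3@15:R b4@17:R b2@19:R]
Beat 12 (L): throw ball6 h=6 -> lands@18:L; in-air after throw: [b1@13:R b5@14:L b3@15:R b4@17:R b6@18:L b2@19:R]
Beat 13 (R): throw ball1 h=7 -> lands@20:L; in-air after throw: [b5@14:L b3@15:R b4@17:R b6@18:L b2@19:R b1@20:L]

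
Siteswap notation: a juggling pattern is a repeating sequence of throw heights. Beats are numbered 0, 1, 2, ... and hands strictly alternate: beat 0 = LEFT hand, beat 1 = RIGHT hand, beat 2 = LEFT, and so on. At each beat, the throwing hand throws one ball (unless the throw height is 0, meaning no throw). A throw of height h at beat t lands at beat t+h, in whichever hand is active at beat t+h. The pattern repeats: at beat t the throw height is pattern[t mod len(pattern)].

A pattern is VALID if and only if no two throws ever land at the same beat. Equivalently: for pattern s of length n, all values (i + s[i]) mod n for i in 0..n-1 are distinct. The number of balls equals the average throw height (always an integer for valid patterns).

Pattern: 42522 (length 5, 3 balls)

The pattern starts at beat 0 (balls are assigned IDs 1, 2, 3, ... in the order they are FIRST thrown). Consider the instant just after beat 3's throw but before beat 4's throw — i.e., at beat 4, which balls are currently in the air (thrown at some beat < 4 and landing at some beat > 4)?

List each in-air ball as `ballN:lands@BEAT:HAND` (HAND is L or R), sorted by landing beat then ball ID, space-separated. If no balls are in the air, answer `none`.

Beat 0 (L): throw ball1 h=4 -> lands@4:L; in-air after throw: [b1@4:L]
Beat 1 (R): throw ball2 h=2 -> lands@3:R; in-air after throw: [b2@3:R b1@4:L]
Beat 2 (L): throw ball3 h=5 -> lands@7:R; in-air after throw: [b2@3:R b1@4:L b3@7:R]
Beat 3 (R): throw ball2 h=2 -> lands@5:R; in-air after throw: [b1@4:L b2@5:R b3@7:R]
Beat 4 (L): throw ball1 h=2 -> lands@6:L; in-air after throw: [b2@5:R b1@6:L b3@7:R]

Answer: ball2:lands@5:R ball3:lands@7:R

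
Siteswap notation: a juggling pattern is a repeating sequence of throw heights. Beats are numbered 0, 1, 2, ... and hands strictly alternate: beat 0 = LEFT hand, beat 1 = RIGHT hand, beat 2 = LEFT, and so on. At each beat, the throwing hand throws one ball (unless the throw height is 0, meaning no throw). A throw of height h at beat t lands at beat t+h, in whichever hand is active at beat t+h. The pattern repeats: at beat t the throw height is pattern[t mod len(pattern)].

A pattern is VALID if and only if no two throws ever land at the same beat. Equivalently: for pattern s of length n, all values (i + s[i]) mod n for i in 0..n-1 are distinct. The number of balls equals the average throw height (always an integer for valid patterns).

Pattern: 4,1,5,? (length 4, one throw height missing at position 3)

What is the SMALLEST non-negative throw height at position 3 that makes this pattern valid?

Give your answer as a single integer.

i=0: (0 + 4) mod 4 = 0
i=1: (1 + 1) mod 4 = 2
i=2: (2 + 5) mod 4 = 3
i=3: s[i]=? (unknown)
Known residues: [0, 2, 3]; need a permutation of 0..3, so missing residue r = 1
Need (3 + s) mod 4 = 1; smallest s = (1 - 3) mod 4 = 2

Answer: 2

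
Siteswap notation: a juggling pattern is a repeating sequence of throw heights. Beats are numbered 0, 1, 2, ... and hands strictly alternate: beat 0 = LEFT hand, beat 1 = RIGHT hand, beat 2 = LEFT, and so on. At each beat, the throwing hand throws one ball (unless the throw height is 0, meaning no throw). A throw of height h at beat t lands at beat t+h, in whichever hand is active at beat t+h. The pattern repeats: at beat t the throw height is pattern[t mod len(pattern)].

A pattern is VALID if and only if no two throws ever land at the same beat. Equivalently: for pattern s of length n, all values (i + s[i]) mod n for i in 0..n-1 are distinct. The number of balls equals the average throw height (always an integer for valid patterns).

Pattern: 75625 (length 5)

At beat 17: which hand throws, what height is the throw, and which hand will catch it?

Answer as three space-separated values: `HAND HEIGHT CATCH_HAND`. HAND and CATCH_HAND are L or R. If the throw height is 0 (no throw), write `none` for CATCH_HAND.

Answer: R 6 R

Derivation:
Beat 17: 17 mod 2 = 1, so hand = R
Throw height = pattern[17 mod 5] = pattern[2] = 6
Lands at beat 17+6=23, 23 mod 2 = 1, so catch hand = R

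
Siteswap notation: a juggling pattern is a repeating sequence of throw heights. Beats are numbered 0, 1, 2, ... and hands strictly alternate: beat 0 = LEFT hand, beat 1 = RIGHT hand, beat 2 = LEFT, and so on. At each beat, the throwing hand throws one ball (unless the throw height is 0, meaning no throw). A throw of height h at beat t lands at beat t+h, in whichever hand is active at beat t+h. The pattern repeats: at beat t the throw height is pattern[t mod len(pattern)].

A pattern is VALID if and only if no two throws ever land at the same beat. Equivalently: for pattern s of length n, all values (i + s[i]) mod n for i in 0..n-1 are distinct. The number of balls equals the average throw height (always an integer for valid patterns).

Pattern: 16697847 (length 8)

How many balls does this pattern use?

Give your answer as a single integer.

Pattern = [1, 6, 6, 9, 7, 8, 4, 7], length n = 8
  position 0: throw height = 1, running sum = 1
  position 1: throw height = 6, running sum = 7
  position 2: throw height = 6, running sum = 13
  position 3: throw height = 9, running sum = 22
  position 4: throw height = 7, running sum = 29
  position 5: throw height = 8, running sum = 37
  position 6: throw height = 4, running sum = 41
  position 7: throw height = 7, running sum = 48
Total sum = 48; balls = sum / n = 48 / 8 = 6

Answer: 6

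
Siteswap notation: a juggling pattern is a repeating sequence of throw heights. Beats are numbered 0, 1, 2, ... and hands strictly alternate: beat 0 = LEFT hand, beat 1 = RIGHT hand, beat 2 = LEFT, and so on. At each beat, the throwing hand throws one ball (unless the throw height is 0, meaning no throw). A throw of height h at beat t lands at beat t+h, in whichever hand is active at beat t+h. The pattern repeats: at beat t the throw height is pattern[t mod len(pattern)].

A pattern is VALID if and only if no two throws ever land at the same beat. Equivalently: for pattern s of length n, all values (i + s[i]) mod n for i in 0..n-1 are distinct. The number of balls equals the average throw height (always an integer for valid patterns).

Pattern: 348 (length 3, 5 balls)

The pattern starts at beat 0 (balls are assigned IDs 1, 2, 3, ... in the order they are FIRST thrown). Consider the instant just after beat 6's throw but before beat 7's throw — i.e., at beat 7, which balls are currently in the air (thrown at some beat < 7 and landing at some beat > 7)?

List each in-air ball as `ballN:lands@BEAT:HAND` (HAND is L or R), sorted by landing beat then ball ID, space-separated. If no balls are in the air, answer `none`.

Answer: ball4:lands@8:L ball1:lands@9:R ball3:lands@10:L ball2:lands@13:R

Derivation:
Beat 0 (L): throw ball1 h=3 -> lands@3:R; in-air after throw: [b1@3:R]
Beat 1 (R): throw ball2 h=4 -> lands@5:R; in-air after throw: [b1@3:R b2@5:R]
Beat 2 (L): throw ball3 h=8 -> lands@10:L; in-air after throw: [b1@3:R b2@5:R b3@10:L]
Beat 3 (R): throw ball1 h=3 -> lands@6:L; in-air after throw: [b2@5:R b1@6:L b3@10:L]
Beat 4 (L): throw ball4 h=4 -> lands@8:L; in-air after throw: [b2@5:R b1@6:L b4@8:L b3@10:L]
Beat 5 (R): throw ball2 h=8 -> lands@13:R; in-air after throw: [b1@6:L b4@8:L b3@10:L b2@13:R]
Beat 6 (L): throw ball1 h=3 -> lands@9:R; in-air after throw: [b4@8:L b1@9:R b3@10:L b2@13:R]
Beat 7 (R): throw ball5 h=4 -> lands@11:R; in-air after throw: [b4@8:L b1@9:R b3@10:L b5@11:R b2@13:R]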